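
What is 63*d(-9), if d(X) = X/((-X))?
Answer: -63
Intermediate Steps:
d(X) = -1 (d(X) = X*(-1/X) = -1)
63*d(-9) = 63*(-1) = -63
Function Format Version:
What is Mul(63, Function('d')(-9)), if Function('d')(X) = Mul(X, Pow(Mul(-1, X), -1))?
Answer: -63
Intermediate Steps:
Function('d')(X) = -1 (Function('d')(X) = Mul(X, Mul(-1, Pow(X, -1))) = -1)
Mul(63, Function('d')(-9)) = Mul(63, -1) = -63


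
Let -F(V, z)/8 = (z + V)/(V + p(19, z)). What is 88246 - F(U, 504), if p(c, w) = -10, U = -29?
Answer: 3437794/39 ≈ 88149.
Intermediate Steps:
F(V, z) = -8*(V + z)/(-10 + V) (F(V, z) = -8*(z + V)/(V - 10) = -8*(V + z)/(-10 + V))
88246 - F(U, 504) = 88246 - 8*(-1*(-29) - 1*504)/(-10 - 29) = 88246 - 8*(29 - 504)/(-39) = 88246 - 8*(-1)*(-475)/39 = 88246 - 1*3800/39 = 88246 - 3800/39 = 3437794/39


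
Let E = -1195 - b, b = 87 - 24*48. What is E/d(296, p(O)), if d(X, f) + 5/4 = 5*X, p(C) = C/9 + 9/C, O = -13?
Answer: -8/91 ≈ -0.087912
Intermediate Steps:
b = -1065 (b = 87 - 1152 = -1065)
p(C) = 9/C + C/9 (p(C) = C*(⅑) + 9/C = C/9 + 9/C = 9/C + C/9)
d(X, f) = -5/4 + 5*X
E = -130 (E = -1195 - 1*(-1065) = -1195 + 1065 = -130)
E/d(296, p(O)) = -130/(-5/4 + 5*296) = -130/(-5/4 + 1480) = -130/5915/4 = -130*4/5915 = -8/91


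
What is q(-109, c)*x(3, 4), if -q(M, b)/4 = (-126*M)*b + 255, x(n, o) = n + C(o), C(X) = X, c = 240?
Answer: -92299620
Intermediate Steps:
x(n, o) = n + o
q(M, b) = -1020 + 504*M*b (q(M, b) = -4*((-126*M)*b + 255) = -4*(-126*M*b + 255) = -4*(255 - 126*M*b) = -1020 + 504*M*b)
q(-109, c)*x(3, 4) = (-1020 + 504*(-109)*240)*(3 + 4) = (-1020 - 13184640)*7 = -13185660*7 = -92299620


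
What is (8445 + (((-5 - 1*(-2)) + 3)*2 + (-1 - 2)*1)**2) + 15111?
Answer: 23565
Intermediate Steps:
(8445 + (((-5 - 1*(-2)) + 3)*2 + (-1 - 2)*1)**2) + 15111 = (8445 + (((-5 + 2) + 3)*2 - 3*1)**2) + 15111 = (8445 + ((-3 + 3)*2 - 3)**2) + 15111 = (8445 + (0*2 - 3)**2) + 15111 = (8445 + (0 - 3)**2) + 15111 = (8445 + (-3)**2) + 15111 = (8445 + 9) + 15111 = 8454 + 15111 = 23565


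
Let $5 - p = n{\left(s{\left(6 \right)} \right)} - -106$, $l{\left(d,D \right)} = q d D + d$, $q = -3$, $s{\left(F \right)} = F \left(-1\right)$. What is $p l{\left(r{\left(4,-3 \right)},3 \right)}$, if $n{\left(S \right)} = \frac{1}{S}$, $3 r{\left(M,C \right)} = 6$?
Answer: $\frac{4840}{3} \approx 1613.3$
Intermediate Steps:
$s{\left(F \right)} = - F$
$r{\left(M,C \right)} = 2$ ($r{\left(M,C \right)} = \frac{1}{3} \cdot 6 = 2$)
$l{\left(d,D \right)} = d - 3 D d$ ($l{\left(d,D \right)} = - 3 d D + d = - 3 D d + d = d - 3 D d$)
$p = - \frac{605}{6}$ ($p = 5 - \left(\frac{1}{\left(-1\right) 6} - -106\right) = 5 - \left(\frac{1}{-6} + 106\right) = 5 - \left(- \frac{1}{6} + 106\right) = 5 - \frac{635}{6} = - \frac{605}{6} \approx -100.83$)
$p l{\left(r{\left(4,-3 \right)},3 \right)} = - \frac{605 \cdot 2 \left(1 - 9\right)}{6} = - \frac{605 \cdot 2 \left(-8\right)}{6} = \left(- \frac{605}{6}\right) \left(-16\right) = \frac{4840}{3}$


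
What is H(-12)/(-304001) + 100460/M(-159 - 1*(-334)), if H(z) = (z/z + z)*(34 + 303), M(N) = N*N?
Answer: 6130693467/1862006125 ≈ 3.2925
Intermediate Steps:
M(N) = N²
H(z) = 337 + 337*z (H(z) = (1 + z)*337 = 337 + 337*z)
H(-12)/(-304001) + 100460/M(-159 - 1*(-334)) = (337 + 337*(-12))/(-304001) + 100460/((-159 - 1*(-334))²) = (337 - 4044)*(-1/304001) + 100460/((-159 + 334)²) = -3707*(-1/304001) + 100460/(175²) = 3707/304001 + 100460/30625 = 3707/304001 + 100460*(1/30625) = 3707/304001 + 20092/6125 = 6130693467/1862006125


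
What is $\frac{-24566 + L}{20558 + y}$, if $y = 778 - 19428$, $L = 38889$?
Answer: $\frac{14323}{1908} \approx 7.5068$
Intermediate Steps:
$y = -18650$
$\frac{-24566 + L}{20558 + y} = \frac{-24566 + 38889}{20558 - 18650} = \frac{14323}{1908}$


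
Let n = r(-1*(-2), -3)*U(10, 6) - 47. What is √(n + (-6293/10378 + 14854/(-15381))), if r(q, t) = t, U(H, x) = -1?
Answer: I*√129018848096240474/53208006 ≈ 6.7507*I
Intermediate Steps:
n = -44 (n = -3*(-1) - 47 = 3 - 47 = -44)
√(n + (-6293/10378 + 14854/(-15381))) = √(-44 + (-6293/10378 + 14854/(-15381))) = √(-44 + (-6293*1/10378 + 14854*(-1/15381))) = √(-44 + (-6293/10378 - 14854/15381)) = √(-44 - 250947445/159624018) = √(-7274404237/159624018) = I*√129018848096240474/53208006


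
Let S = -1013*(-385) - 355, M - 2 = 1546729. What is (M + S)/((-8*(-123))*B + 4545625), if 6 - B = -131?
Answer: 1936381/4680433 ≈ 0.41372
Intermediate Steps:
B = 137 (B = 6 - 1*(-131) = 6 + 131 = 137)
M = 1546731 (M = 2 + 1546729 = 1546731)
S = 389650 (S = 390005 - 355 = 389650)
(M + S)/((-8*(-123))*B + 4545625) = (1546731 + 389650)/(-8*(-123)*137 + 4545625) = 1936381/(984*137 + 4545625) = 1936381/(134808 + 4545625) = 1936381/4680433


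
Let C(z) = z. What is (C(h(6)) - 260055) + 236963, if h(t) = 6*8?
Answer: -23044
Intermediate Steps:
h(t) = 48
(C(h(6)) - 260055) + 236963 = (48 - 260055) + 236963 = -260007 + 236963 = -23044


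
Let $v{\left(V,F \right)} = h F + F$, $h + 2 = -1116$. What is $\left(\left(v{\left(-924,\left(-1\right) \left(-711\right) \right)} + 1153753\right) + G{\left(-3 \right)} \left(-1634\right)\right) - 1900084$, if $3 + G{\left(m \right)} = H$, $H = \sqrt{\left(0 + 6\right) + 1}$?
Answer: $-1535616 - 1634 \sqrt{7} \approx -1.5399 \cdot 10^{6}$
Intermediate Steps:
$h = -1118$ ($h = -2 - 1116 = -1118$)
$v{\left(V,F \right)} = - 1117 F$ ($v{\left(V,F \right)} = - 1118 F + F = - 1117 F$)
$H = \sqrt{7}$ ($H = \sqrt{6 + 1} = \sqrt{7} \approx 2.6458$)
$G{\left(m \right)} = -3 + \sqrt{7}$
$\left(\left(v{\left(-924,\left(-1\right) \left(-711\right) \right)} + 1153753\right) + G{\left(-3 \right)} \left(-1634\right)\right) - 1900084 = \left(\left(- 1117 \left(\left(-1\right) \left(-711\right)\right) + 1153753\right) + \left(-3 + \sqrt{7}\right) \left(-1634\right)\right) - 1900084 = \left(\left(\left(-1117\right) 711 + 1153753\right) + \left(4902 - 1634 \sqrt{7}\right)\right) - 1900084 = \left(\left(-794187 + 1153753\right) + \left(4902 - 1634 \sqrt{7}\right)\right) - 1900084 = \left(359566 + \left(4902 - 1634 \sqrt{7}\right)\right) - 1900084 = \left(364468 - 1634 \sqrt{7}\right) - 1900084 = -1535616 - 1634 \sqrt{7}$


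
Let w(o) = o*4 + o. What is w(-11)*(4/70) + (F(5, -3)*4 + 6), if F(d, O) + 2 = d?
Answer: 104/7 ≈ 14.857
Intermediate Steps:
F(d, O) = -2 + d
w(o) = 5*o (w(o) = 4*o + o = 5*o)
w(-11)*(4/70) + (F(5, -3)*4 + 6) = (5*(-11))*(4/70) + ((-2 + 5)*4 + 6) = -220/70 + (3*4 + 6) = -55*2/35 + (12 + 6) = -22/7 + 18 = 104/7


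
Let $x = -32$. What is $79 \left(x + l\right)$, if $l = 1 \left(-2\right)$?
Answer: $-2686$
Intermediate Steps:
$l = -2$
$79 \left(x + l\right) = 79 \left(-32 - 2\right) = 79 \left(-34\right) = -2686$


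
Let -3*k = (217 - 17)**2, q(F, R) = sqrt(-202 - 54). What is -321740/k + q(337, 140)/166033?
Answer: 48261/2000 + 16*I/166033 ≈ 24.13 + 9.6366e-5*I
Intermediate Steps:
q(F, R) = 16*I (q(F, R) = sqrt(-256) = 16*I)
k = -40000/3 (k = -(217 - 17)**2/3 = -1/3*200**2 = -1/3*40000 = -40000/3 ≈ -13333.)
-321740/k + q(337, 140)/166033 = -321740/(-40000/3) + (16*I)/166033 = -321740*(-3/40000) + (16*I)*(1/166033) = 48261/2000 + 16*I/166033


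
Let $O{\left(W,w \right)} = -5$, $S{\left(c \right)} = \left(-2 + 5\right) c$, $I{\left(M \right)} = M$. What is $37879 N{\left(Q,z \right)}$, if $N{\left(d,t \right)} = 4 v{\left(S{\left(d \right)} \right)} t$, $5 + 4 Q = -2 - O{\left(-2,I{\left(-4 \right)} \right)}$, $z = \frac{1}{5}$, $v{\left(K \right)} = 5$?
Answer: $151516$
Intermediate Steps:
$S{\left(c \right)} = 3 c$
$z = \frac{1}{5} \approx 0.2$
$Q = - \frac{1}{2}$ ($Q = - \frac{5}{4} + \frac{-2 - -5}{4} = - \frac{5}{4} + \frac{-2 + 5}{4} = - \frac{5}{4} + \frac{1}{4} \cdot 3 = - \frac{5}{4} + \frac{3}{4} = - \frac{1}{2} \approx -0.5$)
$N{\left(d,t \right)} = 20 t$ ($N{\left(d,t \right)} = 4 \cdot 5 t = 20 t$)
$37879 N{\left(Q,z \right)} = 37879 \cdot 20 \cdot \frac{1}{5} = 37879 \cdot 4 = 151516$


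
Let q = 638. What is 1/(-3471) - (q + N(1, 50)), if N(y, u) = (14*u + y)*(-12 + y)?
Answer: 24550382/3471 ≈ 7073.0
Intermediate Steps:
N(y, u) = (-12 + y)*(y + 14*u) (N(y, u) = (y + 14*u)*(-12 + y) = (-12 + y)*(y + 14*u))
1/(-3471) - (q + N(1, 50)) = 1/(-3471) - (638 + (1² - 168*50 - 12*1 + 14*50*1)) = -1/3471 - (638 + (1 - 8400 - 12 + 700)) = -1/3471 - (638 - 7711) = -1/3471 - 1*(-7073) = -1/3471 + 7073 = 24550382/3471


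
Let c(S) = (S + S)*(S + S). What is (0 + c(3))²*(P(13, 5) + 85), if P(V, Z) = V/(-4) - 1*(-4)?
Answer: 111132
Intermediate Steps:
P(V, Z) = 4 - V/4 (P(V, Z) = V*(-¼) + 4 = -V/4 + 4 = 4 - V/4)
c(S) = 4*S² (c(S) = (2*S)*(2*S) = 4*S²)
(0 + c(3))²*(P(13, 5) + 85) = (0 + 4*3²)²*((4 - ¼*13) + 85) = (0 + 4*9)²*((4 - 13/4) + 85) = (0 + 36)²*(¾ + 85) = 36²*(343/4) = 1296*(343/4) = 111132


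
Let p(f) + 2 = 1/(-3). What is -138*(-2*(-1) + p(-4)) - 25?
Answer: 21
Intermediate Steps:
p(f) = -7/3 (p(f) = -2 + 1/(-3) = -2 - 1/3 = -7/3)
-138*(-2*(-1) + p(-4)) - 25 = -138*(-2*(-1) - 7/3) - 25 = -138*(2 - 7/3) - 25 = -138*(-1/3) - 25 = 46 - 25 = 21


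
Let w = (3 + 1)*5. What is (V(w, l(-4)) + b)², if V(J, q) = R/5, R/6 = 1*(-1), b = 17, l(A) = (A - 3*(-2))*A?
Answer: 6241/25 ≈ 249.64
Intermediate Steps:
l(A) = A*(6 + A) (l(A) = (A + 6)*A = (6 + A)*A = A*(6 + A))
w = 20 (w = 4*5 = 20)
R = -6 (R = 6*(1*(-1)) = 6*(-1) = -6)
V(J, q) = -6/5
(V(w, l(-4)) + b)² = (-6/5 + 17)² = (79/5)² = 6241/25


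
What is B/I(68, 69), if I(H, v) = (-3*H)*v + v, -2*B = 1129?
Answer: 1129/28014 ≈ 0.040301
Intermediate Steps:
B = -1129/2 (B = -1/2*1129 = -1129/2 ≈ -564.50)
I(H, v) = v - 3*H*v (I(H, v) = -3*H*v + v = v - 3*H*v)
B/I(68, 69) = -1129*1/(69*(1 - 3*68))/2 = -1129*1/(69*(1 - 204))/2 = -1129/(2*(69*(-203))) = -1129/2/(-14007) = -1129/2*(-1/14007) = 1129/28014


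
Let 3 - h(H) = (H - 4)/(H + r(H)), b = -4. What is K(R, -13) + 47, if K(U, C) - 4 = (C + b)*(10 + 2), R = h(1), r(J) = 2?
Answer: -153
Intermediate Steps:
h(H) = 3 - (-4 + H)/(2 + H) (h(H) = 3 - (H - 4)/(H + 2) = 3 - (-4 + H)/(2 + H))
R = 4 (R = 2*(5 + 1)/(2 + 1) = 2*6/3 = 2*(1/3)*6 = 4)
K(U, C) = -44 + 12*C (K(U, C) = 4 + (C - 4)*(10 + 2) = 4 + (-4 + C)*12 = 4 + (-48 + 12*C) = -44 + 12*C)
K(R, -13) + 47 = (-44 + 12*(-13)) + 47 = (-44 - 156) + 47 = -200 + 47 = -153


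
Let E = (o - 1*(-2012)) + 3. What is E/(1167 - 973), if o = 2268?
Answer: 4283/194 ≈ 22.077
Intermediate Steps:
E = 4283 (E = (2268 - 1*(-2012)) + 3 = (2268 + 2012) + 3 = 4280 + 3 = 4283)
E/(1167 - 973) = 4283/(1167 - 973) = 4283/194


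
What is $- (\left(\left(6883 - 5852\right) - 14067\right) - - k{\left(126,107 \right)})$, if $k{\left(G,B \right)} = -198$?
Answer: $13234$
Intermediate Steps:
$- (\left(\left(6883 - 5852\right) - 14067\right) - - k{\left(126,107 \right)}) = - (\left(\left(6883 - 5852\right) - 14067\right) - \left(-1\right) \left(-198\right)) = - (\left(\left(6883 - 5852\right) - 14067\right) - 198) = - (\left(1031 - 14067\right) - 198) = - (-13036 - 198) = \left(-1\right) \left(-13234\right) = 13234$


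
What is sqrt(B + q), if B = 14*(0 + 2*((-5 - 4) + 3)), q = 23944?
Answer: 4*sqrt(1486) ≈ 154.19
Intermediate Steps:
B = -168 (B = 14*(0 + 2*(-9 + 3)) = 14*(0 + 2*(-6)) = 14*(0 - 12) = 14*(-12) = -168)
sqrt(B + q) = sqrt(-168 + 23944) = sqrt(23776) = 4*sqrt(1486)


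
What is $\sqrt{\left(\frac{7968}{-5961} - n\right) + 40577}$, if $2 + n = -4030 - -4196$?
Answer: $\frac{5 \sqrt{6382083053}}{1987} \approx 201.03$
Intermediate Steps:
$n = 164$ ($n = -2 - -166 = -2 + \left(-4030 + 4196\right) = -2 + 166 = 164$)
$\sqrt{\left(\frac{7968}{-5961} - n\right) + 40577} = \sqrt{\left(\frac{7968}{-5961} - 164\right) + 40577} = \sqrt{\left(7968 \left(- \frac{1}{5961}\right) - 164\right) + 40577} = \sqrt{\left(- \frac{2656}{1987} - 164\right) + 40577} = \sqrt{- \frac{328524}{1987} + 40577} = \sqrt{\frac{80297975}{1987}} = \frac{5 \sqrt{6382083053}}{1987}$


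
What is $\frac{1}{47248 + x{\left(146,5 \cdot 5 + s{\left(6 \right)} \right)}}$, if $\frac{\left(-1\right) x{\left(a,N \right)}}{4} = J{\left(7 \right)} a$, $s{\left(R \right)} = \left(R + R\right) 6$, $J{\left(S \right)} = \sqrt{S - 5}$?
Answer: $\frac{2953}{139480712} + \frac{73 \sqrt{2}}{278961424} \approx 2.1541 \cdot 10^{-5}$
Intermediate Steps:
$J{\left(S \right)} = \sqrt{-5 + S}$
$s{\left(R \right)} = 12 R$ ($s{\left(R \right)} = 2 R 6 = 12 R$)
$x{\left(a,N \right)} = - 4 a \sqrt{2}$ ($x{\left(a,N \right)} = - 4 \sqrt{-5 + 7} a = - 4 \sqrt{2} a = - 4 a \sqrt{2}$)
$\frac{1}{47248 + x{\left(146,5 \cdot 5 + s{\left(6 \right)} \right)}} = \frac{1}{47248 - 584 \sqrt{2}}$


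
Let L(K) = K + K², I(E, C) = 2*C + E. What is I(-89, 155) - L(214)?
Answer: -45789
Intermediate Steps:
I(E, C) = E + 2*C
I(-89, 155) - L(214) = (-89 + 2*155) - 214*(1 + 214) = (-89 + 310) - 214*215 = 221 - 1*46010 = 221 - 46010 = -45789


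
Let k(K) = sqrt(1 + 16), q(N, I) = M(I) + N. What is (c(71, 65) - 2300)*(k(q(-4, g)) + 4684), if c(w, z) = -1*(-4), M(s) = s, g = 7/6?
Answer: -10754464 - 2296*sqrt(17) ≈ -1.0764e+7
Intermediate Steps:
g = 7/6 (g = 7*(1/6) = 7/6 ≈ 1.1667)
q(N, I) = I + N
c(w, z) = 4
k(K) = sqrt(17)
(c(71, 65) - 2300)*(k(q(-4, g)) + 4684) = (4 - 2300)*(sqrt(17) + 4684) = -2296*(4684 + sqrt(17)) = -10754464 - 2296*sqrt(17)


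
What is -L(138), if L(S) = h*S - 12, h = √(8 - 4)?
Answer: -264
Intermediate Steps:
h = 2 (h = √4 = 2)
L(S) = -12 + 2*S (L(S) = 2*S - 12 = -12 + 2*S)
-L(138) = -(-12 + 2*138) = -(-12 + 276) = -1*264 = -264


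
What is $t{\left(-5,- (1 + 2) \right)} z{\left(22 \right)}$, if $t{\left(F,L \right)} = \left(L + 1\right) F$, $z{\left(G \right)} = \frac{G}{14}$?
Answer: $\frac{110}{7} \approx 15.714$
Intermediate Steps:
$z{\left(G \right)} = \frac{G}{14}$ ($z{\left(G \right)} = G \frac{1}{14} = \frac{G}{14}$)
$t{\left(F,L \right)} = F \left(1 + L\right)$ ($t{\left(F,L \right)} = \left(1 + L\right) F = F \left(1 + L\right)$)
$t{\left(-5,- (1 + 2) \right)} z{\left(22 \right)} = - 5 \left(1 - \left(1 + 2\right)\right) \frac{1}{14} \cdot 22 = - 5 \left(1 - 3\right) \frac{11}{7} = \left(-5\right) \left(-2\right) \frac{11}{7} = 10 \cdot \frac{11}{7} = \frac{110}{7}$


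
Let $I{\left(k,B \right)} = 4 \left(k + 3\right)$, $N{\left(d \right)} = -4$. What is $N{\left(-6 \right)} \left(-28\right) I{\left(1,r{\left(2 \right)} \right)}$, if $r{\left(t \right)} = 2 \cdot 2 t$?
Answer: $1792$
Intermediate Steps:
$r{\left(t \right)} = 4 t$
$I{\left(k,B \right)} = 12 + 4 k$ ($I{\left(k,B \right)} = 4 \left(3 + k\right) = 12 + 4 k$)
$N{\left(-6 \right)} \left(-28\right) I{\left(1,r{\left(2 \right)} \right)} = \left(-4\right) \left(-28\right) \left(12 + 4 \cdot 1\right) = 112 \left(12 + 4\right) = 112 \cdot 16 = 1792$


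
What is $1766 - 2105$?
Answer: $-339$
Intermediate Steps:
$1766 - 2105 = -339$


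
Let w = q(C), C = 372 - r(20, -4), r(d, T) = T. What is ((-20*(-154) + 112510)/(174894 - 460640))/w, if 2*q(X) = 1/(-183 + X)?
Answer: -22308870/142873 ≈ -156.14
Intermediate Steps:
C = 376 (C = 372 - 1*(-4) = 372 + 4 = 376)
q(X) = 1/(2*(-183 + X))
w = 1/386 (w = 1/(2*(-183 + 376)) = (½)/193 = (½)*(1/193) = 1/386 ≈ 0.0025907)
((-20*(-154) + 112510)/(174894 - 460640))/w = ((-20*(-154) + 112510)/(174894 - 460640))/(1/386) = ((3080 + 112510)/(-285746))*386 = (115590*(-1/285746))*386 = -57795/142873*386 = -22308870/142873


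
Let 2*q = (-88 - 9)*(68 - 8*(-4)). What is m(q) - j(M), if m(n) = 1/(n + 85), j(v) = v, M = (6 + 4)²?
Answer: -476501/4765 ≈ -100.00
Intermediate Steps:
M = 100 (M = 10² = 100)
q = -4850 (q = ((-88 - 9)*(68 - 8*(-4)))/2 = (-97*(68 + 32))/2 = (-97*100)/2 = (½)*(-9700) = -4850)
m(n) = 1/(85 + n)
m(q) - j(M) = 1/(85 - 4850) - 1*100 = 1/(-4765) - 100 = -1/4765 - 100 = -476501/4765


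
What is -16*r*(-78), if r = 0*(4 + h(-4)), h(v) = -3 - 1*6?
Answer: 0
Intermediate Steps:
h(v) = -9 (h(v) = -3 - 6 = -9)
r = 0 (r = 0*(4 - 9) = 0*(-5) = 0)
-16*r*(-78) = -16*0*(-78) = 0*(-78) = 0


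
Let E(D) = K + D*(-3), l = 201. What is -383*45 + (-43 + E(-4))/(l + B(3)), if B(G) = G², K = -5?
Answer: -603231/35 ≈ -17235.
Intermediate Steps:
E(D) = -5 - 3*D (E(D) = -5 + D*(-3) = -5 - 3*D)
-383*45 + (-43 + E(-4))/(l + B(3)) = -383*45 + (-43 + (-5 - 3*(-4)))/(201 + 3²) = -17235 + (-43 + (-5 + 12))/(201 + 9) = -17235 + (-43 + 7)/210 = -17235 - 36*1/210 = -17235 - 6/35 = -603231/35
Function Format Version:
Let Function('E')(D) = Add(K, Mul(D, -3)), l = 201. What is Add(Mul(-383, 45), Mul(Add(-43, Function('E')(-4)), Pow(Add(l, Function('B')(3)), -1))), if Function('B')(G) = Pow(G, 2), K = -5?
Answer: Rational(-603231, 35) ≈ -17235.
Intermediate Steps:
Function('E')(D) = Add(-5, Mul(-3, D)) (Function('E')(D) = Add(-5, Mul(D, -3)) = Add(-5, Mul(-3, D)))
Add(Mul(-383, 45), Mul(Add(-43, Function('E')(-4)), Pow(Add(l, Function('B')(3)), -1))) = Add(Mul(-383, 45), Mul(Add(-43, Add(-5, Mul(-3, -4))), Pow(Add(201, Pow(3, 2)), -1))) = Add(-17235, Mul(Add(-43, Add(-5, 12)), Pow(Add(201, 9), -1))) = Add(-17235, Mul(Add(-43, 7), Pow(210, -1))) = Add(-17235, Mul(-36, Rational(1, 210))) = Add(-17235, Rational(-6, 35)) = Rational(-603231, 35)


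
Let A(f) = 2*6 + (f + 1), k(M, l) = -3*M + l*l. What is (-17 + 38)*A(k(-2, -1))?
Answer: 420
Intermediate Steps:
k(M, l) = l² - 3*M (k(M, l) = -3*M + l² = l² - 3*M)
A(f) = 13 + f (A(f) = 12 + (1 + f) = 13 + f)
(-17 + 38)*A(k(-2, -1)) = (-17 + 38)*(13 + ((-1)² - 3*(-2))) = 21*(13 + (1 + 6)) = 21*(13 + 7) = 21*20 = 420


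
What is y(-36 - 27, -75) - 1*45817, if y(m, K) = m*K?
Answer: -41092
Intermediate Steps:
y(m, K) = K*m
y(-36 - 27, -75) - 1*45817 = -75*(-36 - 27) - 1*45817 = -75*(-63) - 45817 = 4725 - 45817 = -41092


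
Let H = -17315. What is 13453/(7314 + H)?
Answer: -13453/10001 ≈ -1.3452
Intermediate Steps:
13453/(7314 + H) = 13453/(7314 - 17315) = 13453/(-10001) = 13453*(-1/10001) = -13453/10001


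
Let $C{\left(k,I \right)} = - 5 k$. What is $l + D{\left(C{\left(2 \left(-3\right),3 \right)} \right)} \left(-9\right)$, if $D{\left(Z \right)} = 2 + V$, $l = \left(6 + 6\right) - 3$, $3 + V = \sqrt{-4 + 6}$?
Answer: $18 - 9 \sqrt{2} \approx 5.2721$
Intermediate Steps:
$V = -3 + \sqrt{2}$ ($V = -3 + \sqrt{-4 + 6} = -3 + \sqrt{2} \approx -1.5858$)
$l = 9$ ($l = 12 - 3 = 9$)
$D{\left(Z \right)} = -1 + \sqrt{2}$ ($D{\left(Z \right)} = 2 - \left(3 - \sqrt{2}\right) = -1 + \sqrt{2}$)
$l + D{\left(C{\left(2 \left(-3\right),3 \right)} \right)} \left(-9\right) = 9 + \left(-1 + \sqrt{2}\right) \left(-9\right) = 9 + \left(9 - 9 \sqrt{2}\right) = 18 - 9 \sqrt{2}$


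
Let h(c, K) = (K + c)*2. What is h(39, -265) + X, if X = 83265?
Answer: 82813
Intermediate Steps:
h(c, K) = 2*K + 2*c
h(39, -265) + X = (2*(-265) + 2*39) + 83265 = (-530 + 78) + 83265 = -452 + 83265 = 82813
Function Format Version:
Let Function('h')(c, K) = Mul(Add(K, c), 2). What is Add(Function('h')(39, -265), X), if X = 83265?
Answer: 82813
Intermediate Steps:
Function('h')(c, K) = Add(Mul(2, K), Mul(2, c))
Add(Function('h')(39, -265), X) = Add(Add(Mul(2, -265), Mul(2, 39)), 83265) = Add(Add(-530, 78), 83265) = Add(-452, 83265) = 82813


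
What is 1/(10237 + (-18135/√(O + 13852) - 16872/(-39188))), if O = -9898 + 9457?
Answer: 13177661478301669/134873827933586652514 + 1740619225215*√13411/134873827933586652514 ≈ 9.9198e-5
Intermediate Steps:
O = -441
1/(10237 + (-18135/√(O + 13852) - 16872/(-39188))) = 1/(10237 + (-18135/√(-441 + 13852) - 16872/(-39188))) = 1/(10237 + (-18135*√13411/13411 - 16872*(-1/39188))) = 1/(10237 + (-18135*√13411/13411 + 4218/9797)) = 1/(10237 + (4218/9797 - 18135*√13411/13411)) = 1/(100296107/9797 - 18135*√13411/13411)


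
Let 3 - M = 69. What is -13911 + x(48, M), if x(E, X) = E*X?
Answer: -17079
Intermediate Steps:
M = -66 (M = 3 - 1*69 = 3 - 69 = -66)
-13911 + x(48, M) = -13911 + 48*(-66) = -13911 - 3168 = -17079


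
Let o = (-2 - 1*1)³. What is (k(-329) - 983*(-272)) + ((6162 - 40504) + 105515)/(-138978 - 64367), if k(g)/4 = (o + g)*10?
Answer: 51473868747/203345 ≈ 2.5314e+5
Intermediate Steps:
o = -27 (o = (-2 - 1)³ = (-3)³ = -27)
k(g) = -1080 + 40*g (k(g) = 4*((-27 + g)*10) = 4*(-270 + 10*g) = -1080 + 40*g)
(k(-329) - 983*(-272)) + ((6162 - 40504) + 105515)/(-138978 - 64367) = ((-1080 + 40*(-329)) - 983*(-272)) + ((6162 - 40504) + 105515)/(-138978 - 64367) = ((-1080 - 13160) + 267376) + (-34342 + 105515)/(-203345) = (-14240 + 267376) + 71173*(-1/203345) = 253136 - 71173/203345 = 51473868747/203345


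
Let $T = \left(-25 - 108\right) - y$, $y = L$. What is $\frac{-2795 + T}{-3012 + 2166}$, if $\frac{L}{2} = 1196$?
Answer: $\frac{2660}{423} \approx 6.2884$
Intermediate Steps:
$L = 2392$ ($L = 2 \cdot 1196 = 2392$)
$y = 2392$
$T = -2525$ ($T = \left(-25 - 108\right) - 2392 = -133 - 2392 = -2525$)
$\frac{-2795 + T}{-3012 + 2166} = \frac{-2795 - 2525}{-3012 + 2166} = - \frac{5320}{-846} = \left(-5320\right) \left(- \frac{1}{846}\right) = \frac{2660}{423}$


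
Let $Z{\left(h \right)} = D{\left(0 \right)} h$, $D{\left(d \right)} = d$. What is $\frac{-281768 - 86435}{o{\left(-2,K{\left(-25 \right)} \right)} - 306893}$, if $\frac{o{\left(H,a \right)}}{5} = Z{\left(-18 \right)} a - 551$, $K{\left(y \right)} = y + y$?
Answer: $\frac{368203}{309648} \approx 1.1891$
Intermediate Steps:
$K{\left(y \right)} = 2 y$
$Z{\left(h \right)} = 0$ ($Z{\left(h \right)} = 0 h = 0$)
$o{\left(H,a \right)} = -2755$ ($o{\left(H,a \right)} = 5 \left(0 a - 551\right) = 5 \left(0 - 551\right) = 5 \left(-551\right) = -2755$)
$\frac{-281768 - 86435}{o{\left(-2,K{\left(-25 \right)} \right)} - 306893} = \frac{-281768 - 86435}{-2755 - 306893} = - \frac{368203}{-309648} = \left(-368203\right) \left(- \frac{1}{309648}\right) = \frac{368203}{309648}$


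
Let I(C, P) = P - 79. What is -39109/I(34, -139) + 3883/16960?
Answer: 332067567/1848640 ≈ 179.63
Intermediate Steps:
I(C, P) = -79 + P
-39109/I(34, -139) + 3883/16960 = -39109/(-79 - 139) + 3883/16960 = -39109/(-218) + 3883*(1/16960) = -39109*(-1/218) + 3883/16960 = 39109/218 + 3883/16960 = 332067567/1848640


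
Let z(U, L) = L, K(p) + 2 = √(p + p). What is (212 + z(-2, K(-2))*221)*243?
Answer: -55890 + 107406*I ≈ -55890.0 + 1.0741e+5*I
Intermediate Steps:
K(p) = -2 + √2*√p (K(p) = -2 + √(p + p) = -2 + √(2*p) = -2 + √2*√p)
(212 + z(-2, K(-2))*221)*243 = (212 + (-2 + √2*√(-2))*221)*243 = (212 + (-2 + √2*(I*√2))*221)*243 = (212 + (-2 + 2*I)*221)*243 = (212 + (-442 + 442*I))*243 = (-230 + 442*I)*243 = -55890 + 107406*I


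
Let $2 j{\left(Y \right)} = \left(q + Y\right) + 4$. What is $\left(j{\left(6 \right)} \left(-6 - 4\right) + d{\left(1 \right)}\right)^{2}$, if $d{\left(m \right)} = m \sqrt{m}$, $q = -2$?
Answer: $1521$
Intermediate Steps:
$j{\left(Y \right)} = 1 + \frac{Y}{2}$ ($j{\left(Y \right)} = \frac{\left(-2 + Y\right) + 4}{2} = \frac{2 + Y}{2} = 1 + \frac{Y}{2}$)
$d{\left(m \right)} = m^{\frac{3}{2}}$
$\left(j{\left(6 \right)} \left(-6 - 4\right) + d{\left(1 \right)}\right)^{2} = \left(\left(1 + \frac{1}{2} \cdot 6\right) \left(-6 - 4\right) + 1^{\frac{3}{2}}\right)^{2} = \left(\left(1 + 3\right) \left(-10\right) + 1\right)^{2} = \left(4 \left(-10\right) + 1\right)^{2} = \left(-40 + 1\right)^{2} = \left(-39\right)^{2} = 1521$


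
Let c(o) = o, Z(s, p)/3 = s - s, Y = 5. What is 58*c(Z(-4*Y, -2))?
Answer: 0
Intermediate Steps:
Z(s, p) = 0 (Z(s, p) = 3*(s - s) = 3*0 = 0)
58*c(Z(-4*Y, -2)) = 58*0 = 0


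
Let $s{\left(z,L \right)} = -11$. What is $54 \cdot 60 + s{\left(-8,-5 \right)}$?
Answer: $3229$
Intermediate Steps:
$54 \cdot 60 + s{\left(-8,-5 \right)} = 54 \cdot 60 - 11 = 3240 - 11 = 3229$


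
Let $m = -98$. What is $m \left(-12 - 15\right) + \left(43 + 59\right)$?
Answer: $2748$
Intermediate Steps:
$m \left(-12 - 15\right) + \left(43 + 59\right) = - 98 \left(-12 - 15\right) + \left(43 + 59\right) = \left(-98\right) \left(-27\right) + 102 = 2646 + 102 = 2748$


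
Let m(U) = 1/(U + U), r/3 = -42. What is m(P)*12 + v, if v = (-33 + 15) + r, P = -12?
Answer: -289/2 ≈ -144.50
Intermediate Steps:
r = -126 (r = 3*(-42) = -126)
v = -144 (v = (-33 + 15) - 126 = -18 - 126 = -144)
m(U) = 1/(2*U)
m(P)*12 + v = ((1/2)/(-12))*12 - 144 = ((1/2)*(-1/12))*12 - 144 = -1/24*12 - 144 = -1/2 - 144 = -289/2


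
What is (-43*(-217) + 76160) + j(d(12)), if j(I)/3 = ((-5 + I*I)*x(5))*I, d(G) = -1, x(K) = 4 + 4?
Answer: 85587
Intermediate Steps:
x(K) = 8
j(I) = 3*I*(-40 + 8*I²) (j(I) = 3*(((-5 + I*I)*8)*I) = 3*(((-5 + I²)*8)*I) = 3*((-40 + 8*I²)*I) = 3*(I*(-40 + 8*I²)) = 3*I*(-40 + 8*I²))
(-43*(-217) + 76160) + j(d(12)) = (-43*(-217) + 76160) + 24*(-1)*(-5 + (-1)²) = (9331 + 76160) + 24*(-1)*(-5 + 1) = 85491 + 24*(-1)*(-4) = 85491 + 96 = 85587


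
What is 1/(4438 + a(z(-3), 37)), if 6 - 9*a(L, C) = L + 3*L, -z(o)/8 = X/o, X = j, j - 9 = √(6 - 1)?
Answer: 807003/3573408004 + 54*√5/893352001 ≈ 0.00022597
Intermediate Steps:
j = 9 + √5 (j = 9 + √(6 - 1) = 9 + √5 ≈ 11.236)
X = 9 + √5 ≈ 11.236
z(o) = -8*(9 + √5)/o
a(L, C) = ⅔ - 4*L/9 (a(L, C) = ⅔ - (L + 3*L)/9 = ⅔ - 4*L/9)
1/(4438 + a(z(-3), 37)) = 1/(4438 + (⅔ - 32*(-9 - √5)/(9*(-3)))) = 1/(4438 + (⅔ - 32*(-1)*(-9 - √5)/(9*3))) = 1/(4438 + (⅔ - 4*(24 + 8*√5/3)/9)) = 1/(4438 + (⅔ + (-32/3 - 32*√5/27))) = 1/(4438 + (-10 - 32*√5/27)) = 1/(4428 - 32*√5/27)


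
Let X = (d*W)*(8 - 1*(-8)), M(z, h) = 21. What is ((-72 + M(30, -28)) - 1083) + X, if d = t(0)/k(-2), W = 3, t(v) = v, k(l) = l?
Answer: -1134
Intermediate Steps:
d = 0 (d = 0/(-2) = 0*(-½) = 0)
X = 0 (X = (0*3)*(8 - 1*(-8)) = 0*(8 + 8) = 0*16 = 0)
((-72 + M(30, -28)) - 1083) + X = ((-72 + 21) - 1083) + 0 = (-51 - 1083) + 0 = -1134 + 0 = -1134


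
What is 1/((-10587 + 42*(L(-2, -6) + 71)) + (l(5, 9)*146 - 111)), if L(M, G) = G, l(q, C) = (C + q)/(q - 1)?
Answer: -1/7457 ≈ -0.00013410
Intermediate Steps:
l(q, C) = (C + q)/(-1 + q)
1/((-10587 + 42*(L(-2, -6) + 71)) + (l(5, 9)*146 - 111)) = 1/((-10587 + 42*(-6 + 71)) + (((9 + 5)/(-1 + 5))*146 - 111)) = 1/((-10587 + 42*65) + ((14/4)*146 - 111)) = 1/((-10587 + 2730) + (((1/4)*14)*146 - 111)) = 1/(-7857 + ((7/2)*146 - 111)) = 1/(-7857 + (511 - 111)) = 1/(-7857 + 400) = 1/(-7457) = -1/7457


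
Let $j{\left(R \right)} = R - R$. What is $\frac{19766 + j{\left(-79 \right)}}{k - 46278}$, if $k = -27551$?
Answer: $- \frac{19766}{73829} \approx -0.26773$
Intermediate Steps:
$j{\left(R \right)} = 0$
$\frac{19766 + j{\left(-79 \right)}}{k - 46278} = \frac{19766 + 0}{-27551 - 46278} = \frac{19766}{-73829} = 19766 \left(- \frac{1}{73829}\right) = - \frac{19766}{73829}$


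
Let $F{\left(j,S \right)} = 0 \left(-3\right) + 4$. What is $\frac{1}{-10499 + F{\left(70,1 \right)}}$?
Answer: $- \frac{1}{10495} \approx -9.5283 \cdot 10^{-5}$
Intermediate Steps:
$F{\left(j,S \right)} = 4$ ($F{\left(j,S \right)} = 0 + 4 = 4$)
$\frac{1}{-10499 + F{\left(70,1 \right)}} = \frac{1}{-10499 + 4} = \frac{1}{-10495} = - \frac{1}{10495}$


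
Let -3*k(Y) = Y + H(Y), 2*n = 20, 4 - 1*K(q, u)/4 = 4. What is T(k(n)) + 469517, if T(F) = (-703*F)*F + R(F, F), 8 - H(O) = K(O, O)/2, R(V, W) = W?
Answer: 444203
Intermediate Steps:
K(q, u) = 0 (K(q, u) = 16 - 4*4 = 16 - 16 = 0)
n = 10 (n = (1/2)*20 = 10)
H(O) = 8 (H(O) = 8 - 0/2 = 8 - 1*0 = 8 + 0 = 8)
k(Y) = -8/3 - Y/3 (k(Y) = -(Y + 8)/3 = -(8 + Y)/3 = -8/3 - Y/3)
T(F) = F - 703*F**2 (T(F) = (-703*F)*F + F = -703*F**2 + F = F - 703*F**2)
T(k(n)) + 469517 = (-8/3 - 1/3*10)*(1 - 703*(-8/3 - 1/3*10)) + 469517 = (-8/3 - 10/3)*(1 - 703*(-8/3 - 10/3)) + 469517 = -6*(1 - 703*(-6)) + 469517 = -6*(1 + 4218) + 469517 = -6*4219 + 469517 = -25314 + 469517 = 444203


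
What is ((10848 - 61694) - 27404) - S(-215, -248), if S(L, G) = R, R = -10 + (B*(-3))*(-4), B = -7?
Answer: -78156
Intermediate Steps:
R = -94 (R = -10 - 7*(-3)*(-4) = -10 + 21*(-4) = -10 - 84 = -94)
S(L, G) = -94
((10848 - 61694) - 27404) - S(-215, -248) = ((10848 - 61694) - 27404) - 1*(-94) = (-50846 - 27404) + 94 = -78250 + 94 = -78156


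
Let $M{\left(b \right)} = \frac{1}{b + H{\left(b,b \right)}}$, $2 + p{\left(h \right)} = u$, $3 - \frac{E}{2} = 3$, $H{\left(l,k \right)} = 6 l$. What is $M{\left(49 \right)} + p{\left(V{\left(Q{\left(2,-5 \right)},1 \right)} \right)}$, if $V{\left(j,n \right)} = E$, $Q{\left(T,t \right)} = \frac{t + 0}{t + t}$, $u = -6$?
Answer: $- \frac{2743}{343} \approx -7.9971$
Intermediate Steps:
$Q{\left(T,t \right)} = \frac{1}{2}$ ($Q{\left(T,t \right)} = \frac{t}{2 t} = t \frac{1}{2 t} = \frac{1}{2}$)
$E = 0$ ($E = 6 - 6 = 0$)
$V{\left(j,n \right)} = 0$
$p{\left(h \right)} = -8$ ($p{\left(h \right)} = -2 - 6 = -8$)
$M{\left(b \right)} = \frac{1}{7 b}$ ($M{\left(b \right)} = \frac{1}{b + 6 b} = \frac{1}{7 b}$)
$M{\left(49 \right)} + p{\left(V{\left(Q{\left(2,-5 \right)},1 \right)} \right)} = \frac{1}{7 \cdot 49} - 8 = \frac{1}{7} \cdot \frac{1}{49} - 8 = \frac{1}{343} - 8 = - \frac{2743}{343}$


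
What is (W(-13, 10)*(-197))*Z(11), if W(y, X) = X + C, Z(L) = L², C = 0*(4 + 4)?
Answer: -238370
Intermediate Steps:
C = 0 (C = 0*8 = 0)
W(y, X) = X (W(y, X) = X + 0 = X)
(W(-13, 10)*(-197))*Z(11) = (10*(-197))*11² = -1970*121 = -238370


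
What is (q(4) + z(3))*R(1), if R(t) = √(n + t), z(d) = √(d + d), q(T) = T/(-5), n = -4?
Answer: I*√3*(-⅘ + √6) ≈ 2.857*I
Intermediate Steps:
q(T) = -T/5 (q(T) = T*(-⅕) = -T/5)
z(d) = √2*√d (z(d) = √(2*d) = √2*√d)
R(t) = √(-4 + t)
(q(4) + z(3))*R(1) = (-⅕*4 + √2*√3)*√(-4 + 1) = (-⅘ + √6)*√(-3) = (-⅘ + √6)*(I*√3) = I*√3*(-⅘ + √6)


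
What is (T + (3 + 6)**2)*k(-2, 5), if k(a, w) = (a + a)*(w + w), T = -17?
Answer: -2560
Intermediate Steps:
k(a, w) = 4*a*w (k(a, w) = (2*a)*(2*w) = 4*a*w)
(T + (3 + 6)**2)*k(-2, 5) = (-17 + (3 + 6)**2)*(4*(-2)*5) = (-17 + 9**2)*(-40) = (-17 + 81)*(-40) = 64*(-40) = -2560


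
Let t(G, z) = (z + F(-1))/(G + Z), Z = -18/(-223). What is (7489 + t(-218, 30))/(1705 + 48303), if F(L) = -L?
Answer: 363928531/2430188768 ≈ 0.14975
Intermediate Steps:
Z = 18/223 (Z = -18*(-1/223) = 18/223 ≈ 0.080717)
t(G, z) = (1 + z)/(18/223 + G) (t(G, z) = (z - 1*(-1))/(G + 18/223) = (z + 1)/(18/223 + G) = (1 + z)/(18/223 + G))
(7489 + t(-218, 30))/(1705 + 48303) = (7489 + 223*(1 + 30)/(18 + 223*(-218)))/(1705 + 48303) = (7489 + 223*31/(18 - 48614))/50008 = (7489 + 223*31/(-48596))*(1/50008) = (7489 + 223*(-1/48596)*31)*(1/50008) = (7489 - 6913/48596)*(1/50008) = (363928531/48596)*(1/50008) = 363928531/2430188768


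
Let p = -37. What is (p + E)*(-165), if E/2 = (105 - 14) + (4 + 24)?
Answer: -33165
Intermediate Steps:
E = 238 (E = 2*((105 - 14) + (4 + 24)) = 2*(91 + 28) = 2*119 = 238)
(p + E)*(-165) = (-37 + 238)*(-165) = 201*(-165) = -33165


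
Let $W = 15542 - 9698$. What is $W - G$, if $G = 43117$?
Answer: $-37273$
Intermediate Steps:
$W = 5844$ ($W = 15542 - 9698 = 5844$)
$W - G = 5844 - 43117 = -37273$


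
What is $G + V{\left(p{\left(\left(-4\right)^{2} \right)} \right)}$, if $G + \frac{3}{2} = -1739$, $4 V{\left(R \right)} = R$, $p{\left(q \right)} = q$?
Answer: $- \frac{3473}{2} \approx -1736.5$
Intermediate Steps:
$V{\left(R \right)} = \frac{R}{4}$
$G = - \frac{3481}{2}$ ($G = - \frac{3}{2} - 1739 = - \frac{3481}{2} \approx -1740.5$)
$G + V{\left(p{\left(\left(-4\right)^{2} \right)} \right)} = - \frac{3481}{2} + \frac{\left(-4\right)^{2}}{4} = - \frac{3481}{2} + \frac{1}{4} \cdot 16 = - \frac{3481}{2} + 4 = - \frac{3473}{2}$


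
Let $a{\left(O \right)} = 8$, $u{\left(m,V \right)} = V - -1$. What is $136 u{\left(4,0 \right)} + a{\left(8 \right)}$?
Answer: $144$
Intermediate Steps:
$u{\left(m,V \right)} = 1 + V$ ($u{\left(m,V \right)} = V + 1 = 1 + V$)
$136 u{\left(4,0 \right)} + a{\left(8 \right)} = 136 \left(1 + 0\right) + 8 = 136 \cdot 1 + 8 = 136 + 8 = 144$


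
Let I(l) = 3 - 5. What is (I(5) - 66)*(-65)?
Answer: 4420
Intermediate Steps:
I(l) = -2
(I(5) - 66)*(-65) = (-2 - 66)*(-65) = -68*(-65) = 4420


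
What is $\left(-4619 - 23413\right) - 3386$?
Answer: $-31418$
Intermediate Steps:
$\left(-4619 - 23413\right) - 3386 = -28032 - 3386 = -31418$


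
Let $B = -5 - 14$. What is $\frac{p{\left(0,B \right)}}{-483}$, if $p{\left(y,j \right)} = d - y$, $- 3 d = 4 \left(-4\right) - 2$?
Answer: $- \frac{2}{161} \approx -0.012422$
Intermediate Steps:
$d = 6$ ($d = - \frac{4 \left(-4\right) - 2}{3} = - \frac{-16 - 2}{3} = \left(- \frac{1}{3}\right) \left(-18\right) = 6$)
$B = -19$
$p{\left(y,j \right)} = 6 - y$
$\frac{p{\left(0,B \right)}}{-483} = \frac{6 - 0}{-483} = \left(6 + 0\right) \left(- \frac{1}{483}\right) = 6 \left(- \frac{1}{483}\right) = - \frac{2}{161}$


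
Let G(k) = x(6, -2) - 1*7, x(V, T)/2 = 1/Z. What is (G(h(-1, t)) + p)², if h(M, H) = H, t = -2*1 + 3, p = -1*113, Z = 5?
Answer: 357604/25 ≈ 14304.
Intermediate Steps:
p = -113
t = 1 (t = -2 + 3 = 1)
x(V, T) = ⅖ (x(V, T) = 2/5 = 2*(⅕) = ⅖)
G(k) = -33/5 (G(k) = ⅖ - 1*7 = ⅖ - 7 = -33/5)
(G(h(-1, t)) + p)² = (-33/5 - 113)² = (-598/5)² = 357604/25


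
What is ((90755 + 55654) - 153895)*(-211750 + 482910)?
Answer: -2029903760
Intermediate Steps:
((90755 + 55654) - 153895)*(-211750 + 482910) = (146409 - 153895)*271160 = -7486*271160 = -2029903760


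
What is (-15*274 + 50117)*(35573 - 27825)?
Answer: 356462236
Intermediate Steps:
(-15*274 + 50117)*(35573 - 27825) = (-4110 + 50117)*7748 = 46007*7748 = 356462236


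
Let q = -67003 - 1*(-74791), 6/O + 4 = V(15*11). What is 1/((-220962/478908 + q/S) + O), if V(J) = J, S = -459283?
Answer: -536555193594/236662123151 ≈ -2.2672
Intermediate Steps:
O = 6/161 (O = 6/(-4 + 15*11) = 6/(-4 + 165) = 6/161 ≈ 0.037267)
q = 7788 (q = -67003 + 74791 = 7788)
1/((-220962/478908 + q/S) + O) = 1/((-220962/478908 + 7788/(-459283)) + 6/161) = 1/((-220962*1/478908 + 7788*(-1/459283)) + 6/161) = 1/((-36827/79818 - 708/41753) + 6/161) = 1/(-1594148875/3332640954 + 6/161) = 1/(-236662123151/536555193594) = -536555193594/236662123151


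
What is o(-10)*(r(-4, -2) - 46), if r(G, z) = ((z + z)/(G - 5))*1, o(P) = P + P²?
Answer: -4100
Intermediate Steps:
r(G, z) = 2*z/(-5 + G) (r(G, z) = ((2*z)/(-5 + G))*1 = (2*z/(-5 + G))*1 = 2*z/(-5 + G))
o(-10)*(r(-4, -2) - 46) = (-10*(1 - 10))*(2*(-2)/(-5 - 4) - 46) = (-10*(-9))*(2*(-2)/(-9) - 46) = 90*(2*(-2)*(-⅑) - 46) = 90*(4/9 - 46) = 90*(-410/9) = -4100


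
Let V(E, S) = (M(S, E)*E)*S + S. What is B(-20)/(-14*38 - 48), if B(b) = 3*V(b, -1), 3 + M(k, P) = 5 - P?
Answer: -1317/580 ≈ -2.2707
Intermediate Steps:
M(k, P) = 2 - P (M(k, P) = -3 + (5 - P) = 2 - P)
V(E, S) = S + E*S*(2 - E) (V(E, S) = ((2 - E)*E)*S + S = (E*(2 - E))*S + S = E*S*(2 - E) + S = S + E*S*(2 - E))
B(b) = -3 + 3*b*(-2 + b) (B(b) = 3*(-1*(-1)*(-1 + b*(-2 + b))) = 3*(-1 + b*(-2 + b)) = -3 + 3*b*(-2 + b))
B(-20)/(-14*38 - 48) = (-3 + 3*(-20)*(-2 - 20))/(-14*38 - 48) = (-3 + 3*(-20)*(-22))/(-532 - 48) = (-3 + 1320)/(-580) = 1317*(-1/580) = -1317/580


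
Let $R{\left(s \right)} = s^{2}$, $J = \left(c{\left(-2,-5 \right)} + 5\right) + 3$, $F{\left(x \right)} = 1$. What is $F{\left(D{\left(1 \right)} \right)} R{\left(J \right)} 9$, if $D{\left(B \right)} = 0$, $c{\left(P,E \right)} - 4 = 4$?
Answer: $2304$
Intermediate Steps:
$c{\left(P,E \right)} = 8$ ($c{\left(P,E \right)} = 4 + 4 = 8$)
$J = 16$ ($J = \left(8 + 5\right) + 3 = 13 + 3 = 16$)
$F{\left(D{\left(1 \right)} \right)} R{\left(J \right)} 9 = 1 \cdot 16^{2} \cdot 9 = 1 \cdot 256 \cdot 9 = 256 \cdot 9 = 2304$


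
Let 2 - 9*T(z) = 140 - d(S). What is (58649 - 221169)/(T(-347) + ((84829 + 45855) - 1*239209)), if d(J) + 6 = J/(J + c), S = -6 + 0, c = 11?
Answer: 2437800/1628117 ≈ 1.4973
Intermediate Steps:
S = -6
d(J) = -6 + J/(11 + J) (d(J) = -6 + J/(J + 11) = -6 + J/(11 + J))
T(z) = -242/15 (T(z) = 2/9 - (140 - (-66 - 5*(-6))/(11 - 6))/9 = 2/9 - (140 - (-66 + 30)/5)/9 = 2/9 - (140 - (-36)/5)/9 = 2/9 - (140 - 1*(-36/5))/9 = 2/9 - (140 + 36/5)/9 = 2/9 - ⅑*736/5 = 2/9 - 736/45 = -242/15)
(58649 - 221169)/(T(-347) + ((84829 + 45855) - 1*239209)) = (58649 - 221169)/(-242/15 + ((84829 + 45855) - 1*239209)) = -162520/(-242/15 + (130684 - 239209)) = -162520/(-242/15 - 108525) = -162520/(-1628117/15) = -162520*(-15/1628117) = 2437800/1628117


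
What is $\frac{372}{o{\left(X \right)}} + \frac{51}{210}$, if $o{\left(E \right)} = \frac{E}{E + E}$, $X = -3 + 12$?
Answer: $\frac{52097}{70} \approx 744.24$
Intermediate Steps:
$X = 9$
$o{\left(E \right)} = \frac{1}{2}$ ($o{\left(E \right)} = \frac{E}{2 E} = \frac{1}{2 E} E = \frac{1}{2}$)
$\frac{372}{o{\left(X \right)}} + \frac{51}{210} = 372 \frac{1}{\frac{1}{2}} + \frac{51}{210} = 372 \cdot 2 + 51 \cdot \frac{1}{210} = 744 + \frac{17}{70} = \frac{52097}{70}$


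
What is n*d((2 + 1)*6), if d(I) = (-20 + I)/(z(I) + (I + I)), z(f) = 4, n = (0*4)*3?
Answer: 0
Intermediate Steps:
n = 0 (n = 0*3 = 0)
d(I) = (-20 + I)/(4 + 2*I) (d(I) = (-20 + I)/(4 + (I + I)) = (-20 + I)/(4 + 2*I))
n*d((2 + 1)*6) = 0*((-20 + (2 + 1)*6)/(2*(2 + (2 + 1)*6))) = 0*((-20 + 3*6)/(2*(2 + 3*6))) = 0*((-20 + 18)/(2*(2 + 18))) = 0*((1/2)*(-2)/20) = 0*((1/2)*(1/20)*(-2)) = 0*(-1/20) = 0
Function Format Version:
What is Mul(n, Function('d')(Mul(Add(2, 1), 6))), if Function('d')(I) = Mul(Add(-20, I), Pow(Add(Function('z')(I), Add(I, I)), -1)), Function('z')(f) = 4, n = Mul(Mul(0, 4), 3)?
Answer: 0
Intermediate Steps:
n = 0 (n = Mul(0, 3) = 0)
Function('d')(I) = Mul(Pow(Add(4, Mul(2, I)), -1), Add(-20, I)) (Function('d')(I) = Mul(Add(-20, I), Pow(Add(4, Add(I, I)), -1)) = Mul(Add(-20, I), Pow(Add(4, Mul(2, I)), -1)) = Mul(Pow(Add(4, Mul(2, I)), -1), Add(-20, I)))
Mul(n, Function('d')(Mul(Add(2, 1), 6))) = Mul(0, Mul(Rational(1, 2), Pow(Add(2, Mul(Add(2, 1), 6)), -1), Add(-20, Mul(Add(2, 1), 6)))) = Mul(0, Mul(Rational(1, 2), Pow(Add(2, Mul(3, 6)), -1), Add(-20, Mul(3, 6)))) = Mul(0, Mul(Rational(1, 2), Pow(Add(2, 18), -1), Add(-20, 18))) = Mul(0, Mul(Rational(1, 2), Pow(20, -1), -2)) = Mul(0, Mul(Rational(1, 2), Rational(1, 20), -2)) = Mul(0, Rational(-1, 20)) = 0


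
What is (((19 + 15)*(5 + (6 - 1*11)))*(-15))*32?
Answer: 0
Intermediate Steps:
(((19 + 15)*(5 + (6 - 1*11)))*(-15))*32 = ((34*(5 + (6 - 11)))*(-15))*32 = ((34*(5 - 5))*(-15))*32 = ((34*0)*(-15))*32 = (0*(-15))*32 = 0*32 = 0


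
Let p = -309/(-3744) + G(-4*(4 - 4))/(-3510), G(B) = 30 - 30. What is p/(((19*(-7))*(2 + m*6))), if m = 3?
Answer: -103/3319680 ≈ -3.1027e-5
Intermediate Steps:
G(B) = 0
p = 103/1248 (p = -309/(-3744) + 0/(-3510) = -309*(-1/3744) + 0*(-1/3510) = 103/1248 + 0 = 103/1248 ≈ 0.082532)
p/(((19*(-7))*(2 + m*6))) = 103/(1248*(((19*(-7))*(2 + 3*6)))) = 103/(1248*((-133*(2 + 18)))) = 103/(1248*((-133*20))) = (103/1248)/(-2660) = (103/1248)*(-1/2660) = -103/3319680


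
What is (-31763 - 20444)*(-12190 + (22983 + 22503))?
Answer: -1738284272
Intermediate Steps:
(-31763 - 20444)*(-12190 + (22983 + 22503)) = -52207*(-12190 + 45486) = -52207*33296 = -1738284272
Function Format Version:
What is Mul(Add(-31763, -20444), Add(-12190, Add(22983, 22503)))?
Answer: -1738284272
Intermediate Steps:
Mul(Add(-31763, -20444), Add(-12190, Add(22983, 22503))) = Mul(-52207, Add(-12190, 45486)) = Mul(-52207, 33296) = -1738284272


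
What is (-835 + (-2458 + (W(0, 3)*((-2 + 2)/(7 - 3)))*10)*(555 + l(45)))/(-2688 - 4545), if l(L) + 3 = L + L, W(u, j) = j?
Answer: 1578871/7233 ≈ 218.29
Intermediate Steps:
l(L) = -3 + 2*L (l(L) = -3 + (L + L) = -3 + 2*L)
(-835 + (-2458 + (W(0, 3)*((-2 + 2)/(7 - 3)))*10)*(555 + l(45)))/(-2688 - 4545) = (-835 + (-2458 + (3*((-2 + 2)/(7 - 3)))*10)*(555 + (-3 + 2*45)))/(-2688 - 4545) = (-835 + (-2458 + (3*(0/4))*10)*(555 + (-3 + 90)))/(-7233) = (-835 + (-2458 + (3*(0*(¼)))*10)*(555 + 87))*(-1/7233) = (-835 + (-2458 + (3*0)*10)*642)*(-1/7233) = (-835 + (-2458 + 0*10)*642)*(-1/7233) = (-835 + (-2458 + 0)*642)*(-1/7233) = (-835 - 2458*642)*(-1/7233) = (-835 - 1578036)*(-1/7233) = -1578871*(-1/7233) = 1578871/7233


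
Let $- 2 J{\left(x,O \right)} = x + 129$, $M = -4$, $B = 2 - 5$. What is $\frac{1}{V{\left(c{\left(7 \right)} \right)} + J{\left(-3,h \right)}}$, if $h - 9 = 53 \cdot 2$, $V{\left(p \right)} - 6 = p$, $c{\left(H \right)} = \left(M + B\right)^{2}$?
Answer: $- \frac{1}{8} \approx -0.125$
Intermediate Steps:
$B = -3$
$c{\left(H \right)} = 49$ ($c{\left(H \right)} = \left(-4 - 3\right)^{2} = \left(-7\right)^{2} = 49$)
$V{\left(p \right)} = 6 + p$
$h = 115$ ($h = 9 + 53 \cdot 2 = 9 + 106 = 115$)
$J{\left(x,O \right)} = - \frac{129}{2} - \frac{x}{2}$ ($J{\left(x,O \right)} = - \frac{x + 129}{2} = - \frac{129 + x}{2} = - \frac{129}{2} - \frac{x}{2}$)
$\frac{1}{V{\left(c{\left(7 \right)} \right)} + J{\left(-3,h \right)}} = \frac{1}{\left(6 + 49\right) - 63} = \frac{1}{55 + \left(- \frac{129}{2} + \frac{3}{2}\right)} = \frac{1}{55 - 63} = \frac{1}{-8} = - \frac{1}{8}$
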